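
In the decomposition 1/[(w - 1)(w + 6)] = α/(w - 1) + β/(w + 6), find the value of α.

Cover-up at w = 1: α = 1/(1 + 6) = 1/7


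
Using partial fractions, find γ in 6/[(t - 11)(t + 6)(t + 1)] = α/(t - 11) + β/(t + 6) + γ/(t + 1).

Cover-up at t = -1: γ = 6/[(-1 - 11)(-1 + 6)] = 6/[(-12)(5)] = -6/60 = -1/10


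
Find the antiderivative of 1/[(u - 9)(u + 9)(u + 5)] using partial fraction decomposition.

Cover-up: P = 1/252, Q = 1/72, R = -1/56. Decomposition: (1/252)/(u - 9) + (1/72)/(u + 9) - (1/56)/(u + 5). Integrate each term: (1/252) ln|(u - 9)| + (1/72) ln|(u + 9)| - (1/56) ln|(u + 5)| + C


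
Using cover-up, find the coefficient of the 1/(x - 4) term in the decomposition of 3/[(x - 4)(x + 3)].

Cover (x - 4), set x=4: 3/((x + 3) at x=4) = 3/(7) = 3/7


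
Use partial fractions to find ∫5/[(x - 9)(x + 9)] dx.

Decompose: 5/[(x - 9)(x + 9)] = (5/18)/(x - 9) - (5/18)/(x + 9). Integrate each term: (5/18) ln|(x - 9)| - (5/18) ln|(x + 9)| + C


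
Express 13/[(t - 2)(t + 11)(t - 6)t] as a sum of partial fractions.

Using Heaviside cover-up: (-1/8)/(t - 2) - (1/187)/(t + 11) + (13/408)/(t - 6) + (13/132)/t


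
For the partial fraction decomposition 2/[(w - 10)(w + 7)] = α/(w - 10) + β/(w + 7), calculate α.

Cover-up at w = 10: α = 2/(10 + 7) = 2/17


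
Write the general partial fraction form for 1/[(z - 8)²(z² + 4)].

Repeated linear + quadratic: α/(z - 8) + β/(z - 8)² + (γz + δ)/(z² + 4)


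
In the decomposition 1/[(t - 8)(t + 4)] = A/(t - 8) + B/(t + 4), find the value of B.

Cover-up at t = -4: B = 1/(-4 - 8) = -1/12


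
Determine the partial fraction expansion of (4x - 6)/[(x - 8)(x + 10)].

At x=8: P = (4·8 - 6)/(8 + 10) = 13/9. At x=-10: Q = (4·(-10) - 6)/(-10 - 8) = 23/9
Result: (13/9)/(x - 8) + (23/9)/(x + 10)


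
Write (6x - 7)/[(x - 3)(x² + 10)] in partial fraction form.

At x=3: P = (6·3 - 7)/(3² + 10) = 11/19. Q = -P = -11/19, R = 6 - 3·P = 81/19
Result: (11/19)/(x - 3) - ((11/19)x - 81/19)/(x² + 10)


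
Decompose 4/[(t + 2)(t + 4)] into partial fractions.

4/(t + 2)(t + 4) = P/(t + 2) + Q/(t + 4). P = 4/(-2 + 4) = 2, Q = 4/(-4 + 2) = -2
Result: 2/(t + 2) - 2/(t + 4)


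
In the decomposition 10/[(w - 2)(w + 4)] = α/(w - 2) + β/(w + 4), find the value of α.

Cover-up at w = 2: α = 10/(2 + 4) = 10/6 = 5/3


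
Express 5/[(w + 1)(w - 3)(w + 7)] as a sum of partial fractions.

Using cover-up method: P = -5/24, Q = 1/8, R = 1/12
Result: (-5/24)/(w + 1) + (1/8)/(w - 3) + (1/12)/(w + 7)


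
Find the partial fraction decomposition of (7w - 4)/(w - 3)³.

(7w - 4) = α(w - 3)² + β(w - 3) + γ. At w = 3: γ = 7·3 - 4 = 17. Coefficients: α = 0, β = 7
Result: 7/(w - 3)² + 17/(w - 3)³


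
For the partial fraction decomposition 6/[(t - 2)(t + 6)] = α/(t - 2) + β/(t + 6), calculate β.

Cover-up at t = -6: β = 6/(-6 - 2) = -6/8 = -3/4


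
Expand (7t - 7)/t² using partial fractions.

(7t - 7) = αt + β. At t = 0: β = 7·0 - 7 = -7. Coeff of t: α = 7
Result: 7/t - 7/t²


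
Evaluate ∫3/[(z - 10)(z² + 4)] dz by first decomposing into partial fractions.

Cover-up at z=10: P = 3/(10²+4) = 3/104. Coeff matching: Q = -3/104, R = -15/52. Decomposition: (3/104)/(z - 10) - ((3/104)z + 15/52)/(z² + 4). Integrate: linear → ln, quadratic → (1/2)ln + arctan: (3/104) ln|(z - 10)| - (3/208) ln(z² + 4) - (15/104) arctan(z/2) + C


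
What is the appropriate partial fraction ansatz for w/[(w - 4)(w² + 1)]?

Linear + irreducible quadratic: P/(w - 4) + (Qw + R)/(w² + 1)


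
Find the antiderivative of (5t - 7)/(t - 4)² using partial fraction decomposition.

Decompose: A = 5, B = 5·4 - 7 = 13, so (5t - 7)/(t - 4)² = 5/(t - 4) + 13/(t - 4)². Integrate: ∫ A/(t - 4) dt = 5 ln|(t - 4)|; ∫ B/(t - 4)² dt = -13/(t - 4). Sum: 5 ln|(t - 4)| - 13/(t - 4) + C


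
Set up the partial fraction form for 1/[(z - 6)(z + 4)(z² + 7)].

Two linear + quadratic: A/(z - 6) + B/(z + 4) + (Cz + D)/(z² + 7)


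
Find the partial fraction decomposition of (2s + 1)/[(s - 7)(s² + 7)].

At s=7: α = (2·7 + 1)/(7² + 7) = 15/56. β = -α = -15/56, γ = 2 - 7·α = 1/8
Result: (15/56)/(s - 7) - ((15/56)s - 1/8)/(s² + 7)


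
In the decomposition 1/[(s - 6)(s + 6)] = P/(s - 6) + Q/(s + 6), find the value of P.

Cover-up at s = 6: P = 1/(6 + 6) = 1/12


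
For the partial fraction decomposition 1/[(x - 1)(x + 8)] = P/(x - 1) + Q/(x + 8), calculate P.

Cover-up at x = 1: P = 1/(1 + 8) = 1/9


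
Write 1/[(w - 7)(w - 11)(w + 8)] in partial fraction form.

Using cover-up method: α = -1/60, β = 1/76, γ = 1/285
Result: (-1/60)/(w - 7) + (1/76)/(w - 11) + (1/285)/(w + 8)


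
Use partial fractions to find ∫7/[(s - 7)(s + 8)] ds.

Decompose: 7/[(s - 7)(s + 8)] = (7/15)/(s - 7) - (7/15)/(s + 8). Integrate each term: (7/15) ln|(s - 7)| - (7/15) ln|(s + 8)| + C


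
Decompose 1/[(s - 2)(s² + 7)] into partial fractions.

Cover-up at s = 2: α = 1/(2² + 7) = 1/11. Then β = -α = -1/11, γ = -α·(0 + 2) = -2/11
Result: (1/11)/(s - 2) - ((1/11)s + 2/11)/(s² + 7)


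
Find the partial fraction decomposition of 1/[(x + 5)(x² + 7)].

Cover-up at x = -5: α = 1/((-5)² + 7) = 1/32. Then β = -α = -1/32, γ = -α·(0 - 5) = 5/32
Result: (1/32)/(x + 5) - ((1/32)x - 5/32)/(x² + 7)


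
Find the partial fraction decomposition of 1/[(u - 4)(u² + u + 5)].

Cover-up at u = 4: α = 1/(4² + 1·4 + 5) = 1/25. Then β = -α = -1/25, γ = -α·(1 + 4) = -1/5
Result: (1/25)/(u - 4) - ((1/25)u + 1/5)/(u² + u + 5)


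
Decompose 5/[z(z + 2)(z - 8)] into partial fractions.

Using cover-up method: A = -5/16, B = 1/4, C = 1/16
Result: (-5/16)/z + (1/4)/(z + 2) + (1/16)/(z - 8)


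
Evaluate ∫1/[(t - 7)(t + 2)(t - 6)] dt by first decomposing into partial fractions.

Cover-up: A = 1/9, B = 1/72, C = -1/8. Decomposition: (1/9)/(t - 7) + (1/72)/(t + 2) - (1/8)/(t - 6). Integrate each term: (1/9) ln|(t - 7)| + (1/72) ln|(t + 2)| - (1/8) ln|(t - 6)| + C


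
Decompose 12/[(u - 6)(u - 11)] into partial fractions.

12/(u - 6)(u - 11) = α/(u - 6) + β/(u - 11). α = 12/(6 - 11) = -12/5, β = 12/(11 - 6) = 12/5
Result: (-12/5)/(u - 6) + (12/5)/(u - 11)


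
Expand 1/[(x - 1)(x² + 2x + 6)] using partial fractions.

Cover-up at x = 1: P = 1/(1² + 2·1 + 6) = 1/9. Then Q = -P = -1/9, R = -P·(2 + 1) = -1/3
Result: (1/9)/(x - 1) - ((1/9)x + 1/3)/(x² + 2x + 6)


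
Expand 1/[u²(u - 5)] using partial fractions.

Cover-up at u=5: γ = 1/(5 - 0)² = 1/25. Cover-up at u=0: β = 1/(0 - 5) = -1/5. Comparing u² coeff: α = -γ = -1/25
Result: (-1/25)/u - (1/5)/u² + (1/25)/(u - 5)


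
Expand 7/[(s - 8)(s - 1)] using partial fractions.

7/(s - 8)(s - 1) = α/(s - 8) + β/(s - 1). α = 7/(8 - 1) = 1, β = 7/(1 - 8) = -1
Result: 1/(s - 8) - 1/(s - 1)


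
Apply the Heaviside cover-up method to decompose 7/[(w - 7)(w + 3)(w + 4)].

Cover (w - 7), w=7: A = 7/[(7 + 3)(7 + 4)] = 7/110. Cover (w + 3), w=-3: B = 7/[(-3 - 7)(-3 + 4)] = -7/10. Cover (w + 4), w=-4: C = 7/[(-4 - 7)(-4 + 3)] = 7/11.
Result: (7/110)/(w - 7) - (7/10)/(w + 3) + (7/11)/(w + 4)


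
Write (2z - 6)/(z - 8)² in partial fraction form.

(2z - 6) = A(z - 8) + B. At z = 8: B = 2·8 - 6 = 10. Coeff of z: A = 2
Result: 2/(z - 8) + 10/(z - 8)²


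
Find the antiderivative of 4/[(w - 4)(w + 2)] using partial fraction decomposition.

Decompose: 4/[(w - 4)(w + 2)] = (2/3)/(w - 4) - (2/3)/(w + 2). Integrate each term: (2/3) ln|(w - 4)| - (2/3) ln|(w + 2)| + C


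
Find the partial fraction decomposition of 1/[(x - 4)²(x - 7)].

Cover-up at x=7: C = 1/(7 - 4)² = 1/9. Cover-up at x=4: B = 1/(4 - 7) = -1/3. Comparing x² coeff: A = -C = -1/9
Result: (-1/9)/(x - 4) - (1/3)/(x - 4)² + (1/9)/(x - 7)


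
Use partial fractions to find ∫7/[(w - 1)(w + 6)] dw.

Decompose: 7/[(w - 1)(w + 6)] = 1/(w - 1) - 1/(w + 6). Integrate each term: ln|(w - 1)| - ln|(w + 6)| + C


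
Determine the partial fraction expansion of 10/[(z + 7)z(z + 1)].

Using cover-up method: A = 5/21, B = 10/7, C = -5/3
Result: (5/21)/(z + 7) + (10/7)/z - (5/3)/(z + 1)


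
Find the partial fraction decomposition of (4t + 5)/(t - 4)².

(4t + 5) = P(t - 4) + Q. At t = 4: Q = 4·4 + 5 = 21. Coeff of t: P = 4
Result: 4/(t - 4) + 21/(t - 4)²


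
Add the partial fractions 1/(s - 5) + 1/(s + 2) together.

Common denominator (s - 5)(s + 2). Numerator: 1(s + 2) + 1(s - 5) = (s + 2) + (s - 5) = 2s - 3
Result: (2s - 3)/[(s - 5)(s + 2)]


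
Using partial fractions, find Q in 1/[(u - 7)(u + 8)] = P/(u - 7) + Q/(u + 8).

Cover-up at u = -8: Q = 1/(-8 - 7) = -1/15


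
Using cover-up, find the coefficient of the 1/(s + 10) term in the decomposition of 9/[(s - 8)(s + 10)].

Cover (s + 10), set s=-10: 9/((s - 8) at s=-10) = 9/(-18) = -1/2


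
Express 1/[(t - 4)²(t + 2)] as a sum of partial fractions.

Cover-up at t=-2: R = 1/(-2 - 4)² = 1/36. Cover-up at t=4: Q = 1/(4 + 2) = 1/6. Comparing t² coeff: P = -R = -1/36
Result: (-1/36)/(t - 4) + (1/6)/(t - 4)² + (1/36)/(t + 2)


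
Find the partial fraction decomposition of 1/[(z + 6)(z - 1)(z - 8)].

Using cover-up method: P = 1/98, Q = -1/49, R = 1/98
Result: (1/98)/(z + 6) - (1/49)/(z - 1) + (1/98)/(z - 8)


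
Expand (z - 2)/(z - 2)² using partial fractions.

(z - 2) = α(z - 2) + β. At z = 2: β = 1·2 - 2 = 0. Coeff of z: α = 1
Result: 1/(z - 2)


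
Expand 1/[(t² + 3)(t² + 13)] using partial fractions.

Coefficient matching gives P = R = 0, Q = 1/(13-3) = 1/10, S = -Q = -1/10
Result: (1/10)/(t² + 3) - (1/10)/(t² + 13)


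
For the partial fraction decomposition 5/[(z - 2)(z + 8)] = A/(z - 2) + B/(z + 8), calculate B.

Cover-up at z = -8: B = 5/(-8 - 2) = -5/10 = -1/2


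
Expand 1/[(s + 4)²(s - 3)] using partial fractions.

Cover-up at s=3: γ = 1/(3 + 4)² = 1/49. Cover-up at s=-4: β = 1/(-4 - 3) = -1/7. Comparing s² coeff: α = -γ = -1/49
Result: (-1/49)/(s + 4) - (1/7)/(s + 4)² + (1/49)/(s - 3)


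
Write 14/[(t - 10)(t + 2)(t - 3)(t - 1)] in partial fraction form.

Using Heaviside cover-up: (1/54)/(t - 10) - (7/90)/(t + 2) - (1/5)/(t - 3) + (7/27)/(t - 1)


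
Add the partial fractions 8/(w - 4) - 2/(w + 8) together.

Common denominator (w - 4)(w + 8). Numerator: 8(w + 8) - 2(w - 4) = (8w + 64) - (2w - 8) = 6w + 72
Result: (6w + 72)/[(w - 4)(w + 8)]


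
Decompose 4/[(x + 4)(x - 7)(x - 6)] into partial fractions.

Using cover-up method: A = 2/55, B = 4/11, C = -2/5
Result: (2/55)/(x + 4) + (4/11)/(x - 7) - (2/5)/(x - 6)


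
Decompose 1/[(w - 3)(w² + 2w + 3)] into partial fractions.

Cover-up at w = 3: P = 1/(3² + 2·3 + 3) = 1/18. Then Q = -P = -1/18, R = -P·(2 + 3) = -5/18
Result: (1/18)/(w - 3) - ((1/18)w + 5/18)/(w² + 2w + 3)


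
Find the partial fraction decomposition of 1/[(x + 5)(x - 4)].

1/(x + 5)(x - 4) = α/(x + 5) + β/(x - 4). α = 1/(-5 - 4) = -1/9, β = 1/(4 + 5) = 1/9
Result: (-1/9)/(x + 5) + (1/9)/(x - 4)


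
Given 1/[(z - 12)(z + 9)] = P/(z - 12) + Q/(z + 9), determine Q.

Cover-up at z = -9: Q = 1/(-9 - 12) = -1/21


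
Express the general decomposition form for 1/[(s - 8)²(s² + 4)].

Repeated linear + quadratic: A/(s - 8) + B/(s - 8)² + (Cs + D)/(s² + 4)


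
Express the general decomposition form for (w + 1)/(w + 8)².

Repeated linear factor: α/(w + 8) + β/(w + 8)²


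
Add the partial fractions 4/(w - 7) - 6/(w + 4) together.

Common denominator (w - 7)(w + 4). Numerator: 4(w + 4) - 6(w - 7) = (4w + 16) - (6w - 42) = -2w + 58
Result: (-2w + 58)/[(w - 7)(w + 4)]


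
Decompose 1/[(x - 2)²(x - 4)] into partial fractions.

Cover-up at x=4: C = 1/(4 - 2)² = 1/4. Cover-up at x=2: B = 1/(2 - 4) = -1/2. Comparing x² coeff: A = -C = -1/4
Result: (-1/4)/(x - 2) - (1/2)/(x - 2)² + (1/4)/(x - 4)


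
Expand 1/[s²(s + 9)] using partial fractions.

Cover-up at s=-9: C = 1/(-9 - 0)² = 1/81. Cover-up at s=0: B = 1/(0 + 9) = 1/9. Comparing s² coeff: A = -C = -1/81
Result: (-1/81)/s + (1/9)/s² + (1/81)/(s + 9)


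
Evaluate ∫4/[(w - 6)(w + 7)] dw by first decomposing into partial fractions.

Decompose: 4/[(w - 6)(w + 7)] = (4/13)/(w - 6) - (4/13)/(w + 7). Integrate each term: (4/13) ln|(w - 6)| - (4/13) ln|(w + 7)| + C


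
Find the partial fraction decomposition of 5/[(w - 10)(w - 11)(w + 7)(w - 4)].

Using Heaviside cover-up: (-5/102)/(w - 10) + (5/126)/(w - 11) - (5/3366)/(w + 7) + (5/462)/(w - 4)


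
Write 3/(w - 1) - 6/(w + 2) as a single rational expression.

Common denominator (w - 1)(w + 2). Numerator: 3(w + 2) - 6(w - 1) = (3w + 6) - (6w - 6) = -3w + 12
Result: (-3w + 12)/[(w - 1)(w + 2)]


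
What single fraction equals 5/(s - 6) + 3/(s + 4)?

Common denominator (s - 6)(s + 4). Numerator: 5(s + 4) + 3(s - 6) = (5s + 20) + (3s - 18) = 8s + 2
Result: (8s + 2)/[(s - 6)(s + 4)]


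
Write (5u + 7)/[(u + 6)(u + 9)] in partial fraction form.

At u=-6: P = (5·(-6) + 7)/(-6 + 9) = -23/3. At u=-9: Q = (5·(-9) + 7)/(-9 + 6) = 38/3
Result: (-23/3)/(u + 6) + (38/3)/(u + 9)


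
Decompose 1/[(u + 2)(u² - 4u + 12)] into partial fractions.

Cover-up at u = -2: α = 1/((-2)² - 4·(-2) + 12) = 1/24. Then β = -α = -1/24, γ = -α·(-4 - 2) = 1/4
Result: (1/24)/(u + 2) - ((1/24)u - 1/4)/(u² - 4u + 12)


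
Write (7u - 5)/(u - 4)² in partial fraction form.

(7u - 5) = α(u - 4) + β. At u = 4: β = 7·4 - 5 = 23. Coeff of u: α = 7
Result: 7/(u - 4) + 23/(u - 4)²


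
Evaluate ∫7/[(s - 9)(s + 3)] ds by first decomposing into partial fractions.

Decompose: 7/[(s - 9)(s + 3)] = (7/12)/(s - 9) - (7/12)/(s + 3). Integrate each term: (7/12) ln|(s - 9)| - (7/12) ln|(s + 3)| + C


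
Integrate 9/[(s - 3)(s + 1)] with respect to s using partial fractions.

Decompose: 9/[(s - 3)(s + 1)] = (9/4)/(s - 3) - (9/4)/(s + 1). Integrate each term: (9/4) ln|(s - 3)| - (9/4) ln|(s + 1)| + C


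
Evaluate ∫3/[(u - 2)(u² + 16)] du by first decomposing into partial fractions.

Cover-up at u=2: A = 3/(2²+16) = 3/20. Coeff matching: B = -3/20, C = -3/10. Decomposition: (3/20)/(u - 2) - ((3/20)u + 3/10)/(u² + 16). Integrate: linear → ln, quadratic → (1/2)ln + arctan: (3/20) ln|(u - 2)| - (3/40) ln(u² + 16) - (3/40) arctan(u/4) + C


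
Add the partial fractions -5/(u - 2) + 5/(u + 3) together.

Common denominator (u - 2)(u + 3). Numerator: -5(u + 3) + 5(u - 2) = (-5u - 15) + (5u - 10) = -25
Result: (-25)/[(u - 2)(u + 3)]


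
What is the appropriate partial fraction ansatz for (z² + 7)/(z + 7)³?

Repeated linear factor (power 3): α/(z + 7) + β/(z + 7)² + γ/(z + 7)³


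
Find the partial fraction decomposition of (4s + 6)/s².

(4s + 6) = αs + β. At s = 0: β = 4·0 + 6 = 6. Coeff of s: α = 4
Result: 4/s + 6/s²


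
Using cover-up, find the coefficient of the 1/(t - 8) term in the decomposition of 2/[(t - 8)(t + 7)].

Cover (t - 8), set t=8: 2/((t + 7) at t=8) = 2/(15) = 2/15


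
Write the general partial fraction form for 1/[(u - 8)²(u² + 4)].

Repeated linear + quadratic: α/(u - 8) + β/(u - 8)² + (γu + δ)/(u² + 4)


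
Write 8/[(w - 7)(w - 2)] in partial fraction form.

8/(w - 7)(w - 2) = P/(w - 7) + Q/(w - 2). P = 8/(7 - 2) = 8/5, Q = 8/(2 - 7) = -8/5
Result: (8/5)/(w - 7) - (8/5)/(w - 2)


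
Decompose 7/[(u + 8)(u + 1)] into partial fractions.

7/(u + 8)(u + 1) = A/(u + 8) + B/(u + 1). A = 7/(-8 + 1) = -1, B = 7/(-1 + 8) = 1
Result: -1/(u + 8) + 1/(u + 1)


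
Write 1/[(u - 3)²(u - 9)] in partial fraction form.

Cover-up at u=9: R = 1/(9 - 3)² = 1/36. Cover-up at u=3: Q = 1/(3 - 9) = -1/6. Comparing u² coeff: P = -R = -1/36
Result: (-1/36)/(u - 3) - (1/6)/(u - 3)² + (1/36)/(u - 9)


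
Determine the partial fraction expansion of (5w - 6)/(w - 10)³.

(5w - 6) = A(w - 10)² + B(w - 10) + C. At w = 10: C = 5·10 - 6 = 44. Coefficients: A = 0, B = 5
Result: 5/(w - 10)² + 44/(w - 10)³


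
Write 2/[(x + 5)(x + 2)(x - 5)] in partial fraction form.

Using cover-up method: α = 1/15, β = -2/21, γ = 1/35
Result: (1/15)/(x + 5) - (2/21)/(x + 2) + (1/35)/(x - 5)


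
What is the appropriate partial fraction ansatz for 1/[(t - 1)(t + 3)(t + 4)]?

Three distinct linear factors: P/(t - 1) + Q/(t + 3) + R/(t + 4)


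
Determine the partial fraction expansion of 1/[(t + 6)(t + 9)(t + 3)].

Using cover-up method: α = -1/9, β = 1/18, γ = 1/18
Result: (-1/9)/(t + 6) + (1/18)/(t + 9) + (1/18)/(t + 3)


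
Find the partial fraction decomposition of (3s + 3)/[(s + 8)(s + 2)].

At s=-8: α = (3·(-8) + 3)/(-8 + 2) = 7/2. At s=-2: β = (3·(-2) + 3)/(-2 + 8) = -1/2
Result: (7/2)/(s + 8) - (1/2)/(s + 2)


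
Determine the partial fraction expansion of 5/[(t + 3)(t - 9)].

5/(t + 3)(t - 9) = P/(t + 3) + Q/(t - 9). P = 5/(-3 - 9) = -5/12, Q = 5/(9 + 3) = 5/12
Result: (-5/12)/(t + 3) + (5/12)/(t - 9)


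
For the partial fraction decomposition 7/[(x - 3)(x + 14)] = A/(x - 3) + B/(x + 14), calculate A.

Cover-up at x = 3: A = 7/(3 + 14) = 7/17


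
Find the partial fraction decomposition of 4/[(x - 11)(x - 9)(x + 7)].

Using cover-up method: P = 1/9, Q = -1/8, R = 1/72
Result: (1/9)/(x - 11) - (1/8)/(x - 9) + (1/72)/(x + 7)


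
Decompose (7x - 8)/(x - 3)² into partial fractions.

(7x - 8) = P(x - 3) + Q. At x = 3: Q = 7·3 - 8 = 13. Coeff of x: P = 7
Result: 7/(x - 3) + 13/(x - 3)²


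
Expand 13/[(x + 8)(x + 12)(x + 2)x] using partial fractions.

Using Heaviside cover-up: (13/192)/(x + 8) - (13/480)/(x + 12) - (13/120)/(x + 2) + (13/192)/x


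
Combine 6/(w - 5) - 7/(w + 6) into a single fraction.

Common denominator (w - 5)(w + 6). Numerator: 6(w + 6) - 7(w - 5) = (6w + 36) - (7w - 35) = -w + 71
Result: (-w + 71)/[(w - 5)(w + 6)]


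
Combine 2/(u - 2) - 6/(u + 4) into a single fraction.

Common denominator (u - 2)(u + 4). Numerator: 2(u + 4) - 6(u - 2) = (2u + 8) - (6u - 12) = -4u + 20
Result: (-4u + 20)/[(u - 2)(u + 4)]


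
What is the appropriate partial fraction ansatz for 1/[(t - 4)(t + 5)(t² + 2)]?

Two linear + quadratic: P/(t - 4) + Q/(t + 5) + (Rt + S)/(t² + 2)


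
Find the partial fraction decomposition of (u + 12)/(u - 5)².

(u + 12) = P(u - 5) + Q. At u = 5: Q = 1·5 + 12 = 17. Coeff of u: P = 1
Result: 1/(u - 5) + 17/(u - 5)²


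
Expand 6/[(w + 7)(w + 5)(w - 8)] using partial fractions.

Using cover-up method: P = 1/5, Q = -3/13, R = 2/65
Result: (1/5)/(w + 7) - (3/13)/(w + 5) + (2/65)/(w - 8)


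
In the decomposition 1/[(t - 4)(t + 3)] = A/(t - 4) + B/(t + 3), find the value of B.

Cover-up at t = -3: B = 1/(-3 - 4) = -1/7


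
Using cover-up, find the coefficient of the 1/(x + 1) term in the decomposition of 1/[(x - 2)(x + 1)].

Cover (x + 1), set x=-1: 1/((x - 2) at x=-1) = 1/(-3) = -1/3


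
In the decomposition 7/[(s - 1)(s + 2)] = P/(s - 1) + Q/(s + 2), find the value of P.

Cover-up at s = 1: P = 7/(1 + 2) = 7/3


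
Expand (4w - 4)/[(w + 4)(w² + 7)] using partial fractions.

At w=-4: P = (4·(-4) - 4)/((-4)² + 7) = -20/23. Q = -P = 20/23, R = 4 - (-4)·P = 12/23
Result: (-20/23)/(w + 4) + ((20/23)w + 12/23)/(w² + 7)


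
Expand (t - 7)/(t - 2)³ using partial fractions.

(t - 7) = A(t - 2)² + B(t - 2) + C. At t = 2: C = 1·2 - 7 = -5. Coefficients: A = 0, B = 1
Result: 1/(t - 2)² - 5/(t - 2)³


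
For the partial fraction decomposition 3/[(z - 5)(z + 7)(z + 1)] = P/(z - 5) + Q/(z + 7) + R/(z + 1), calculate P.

Cover-up at z = 5: P = 3/[(5 + 7)(5 + 1)] = 3/[(12)(6)] = 3/72 = 1/24


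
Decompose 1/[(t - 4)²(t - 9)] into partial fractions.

Cover-up at t=9: C = 1/(9 - 4)² = 1/25. Cover-up at t=4: B = 1/(4 - 9) = -1/5. Comparing t² coeff: A = -C = -1/25
Result: (-1/25)/(t - 4) - (1/5)/(t - 4)² + (1/25)/(t - 9)


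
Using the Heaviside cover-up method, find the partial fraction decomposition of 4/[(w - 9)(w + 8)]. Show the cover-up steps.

Cover (w - 9): set w=9, get P = 4/(9 + 8) = 4/17. Cover (w + 8): set w=-8, get Q = 4/(-8 - 9) = -4/17.
Result: (4/17)/(w - 9) - (4/17)/(w + 8)


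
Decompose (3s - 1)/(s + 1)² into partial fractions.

(3s - 1) = α(s + 1) + β. At s = -1: β = 3·(-1) - 1 = -4. Coeff of s: α = 3
Result: 3/(s + 1) - 4/(s + 1)²


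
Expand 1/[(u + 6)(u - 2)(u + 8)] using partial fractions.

Using cover-up method: P = -1/16, Q = 1/80, R = 1/20
Result: (-1/16)/(u + 6) + (1/80)/(u - 2) + (1/20)/(u + 8)


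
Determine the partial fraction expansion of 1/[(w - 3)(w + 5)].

1/(w - 3)(w + 5) = P/(w - 3) + Q/(w + 5). P = 1/(3 + 5) = 1/8, Q = 1/(-5 - 3) = -1/8
Result: (1/8)/(w - 3) - (1/8)/(w + 5)


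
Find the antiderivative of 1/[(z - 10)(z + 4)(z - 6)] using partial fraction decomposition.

Cover-up: A = 1/56, B = 1/140, C = -1/40. Decomposition: (1/56)/(z - 10) + (1/140)/(z + 4) - (1/40)/(z - 6). Integrate each term: (1/56) ln|(z - 10)| + (1/140) ln|(z + 4)| - (1/40) ln|(z - 6)| + C


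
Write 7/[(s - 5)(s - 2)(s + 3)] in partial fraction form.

Using cover-up method: P = 7/24, Q = -7/15, R = 7/40
Result: (7/24)/(s - 5) - (7/15)/(s - 2) + (7/40)/(s + 3)


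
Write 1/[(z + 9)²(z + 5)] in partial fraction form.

Cover-up at z=-5: C = 1/(-5 + 9)² = 1/16. Cover-up at z=-9: B = 1/(-9 + 5) = -1/4. Comparing z² coeff: A = -C = -1/16
Result: (-1/16)/(z + 9) - (1/4)/(z + 9)² + (1/16)/(z + 5)


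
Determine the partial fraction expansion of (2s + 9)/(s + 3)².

(2s + 9) = α(s + 3) + β. At s = -3: β = 2·(-3) + 9 = 3. Coeff of s: α = 2
Result: 2/(s + 3) + 3/(s + 3)²


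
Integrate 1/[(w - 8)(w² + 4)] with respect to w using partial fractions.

Cover-up at w=8: α = 1/(8²+4) = 1/68. Coeff matching: β = -1/68, γ = -2/17. Decomposition: (1/68)/(w - 8) - ((1/68)w + 2/17)/(w² + 4). Integrate: linear → ln, quadratic → (1/2)ln + arctan: (1/68) ln|(w - 8)| - (1/136) ln(w² + 4) - (1/17) arctan(w/2) + C


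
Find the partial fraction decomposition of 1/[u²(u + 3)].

Cover-up at u=-3: γ = 1/(-3 - 0)² = 1/9. Cover-up at u=0: β = 1/(0 + 3) = 1/3. Comparing u² coeff: α = -γ = -1/9
Result: (-1/9)/u + (1/3)/u² + (1/9)/(u + 3)


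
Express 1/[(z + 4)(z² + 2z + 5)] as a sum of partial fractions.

Cover-up at z = -4: α = 1/((-4)² + 2·(-4) + 5) = 1/13. Then β = -α = -1/13, γ = -α·(2 - 4) = 2/13
Result: (1/13)/(z + 4) - ((1/13)z - 2/13)/(z² + 2z + 5)


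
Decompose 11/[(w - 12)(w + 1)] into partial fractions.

11/(w - 12)(w + 1) = α/(w - 12) + β/(w + 1). α = 11/(12 + 1) = 11/13, β = 11/(-1 - 12) = -11/13
Result: (11/13)/(w - 12) - (11/13)/(w + 1)


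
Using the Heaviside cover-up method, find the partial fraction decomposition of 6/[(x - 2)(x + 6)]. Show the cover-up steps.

Cover (x - 2): set x=2, get P = 6/(2 + 6) = 3/4. Cover (x + 6): set x=-6, get Q = 6/(-6 - 2) = -3/4.
Result: (3/4)/(x - 2) - (3/4)/(x + 6)


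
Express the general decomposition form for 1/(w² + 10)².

Repeated quadratic factor: (Pw + Q)/(w² + 10) + (Rw + S)/(w² + 10)²


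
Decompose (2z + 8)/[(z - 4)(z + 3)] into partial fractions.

At z=4: A = (2·4 + 8)/(4 + 3) = 16/7. At z=-3: B = (2·(-3) + 8)/(-3 - 4) = -2/7
Result: (16/7)/(z - 4) - (2/7)/(z + 3)


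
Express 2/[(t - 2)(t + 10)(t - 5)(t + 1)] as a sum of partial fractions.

Using Heaviside cover-up: (-1/54)/(t - 2) - (1/810)/(t + 10) + (1/135)/(t - 5) + (1/81)/(t + 1)


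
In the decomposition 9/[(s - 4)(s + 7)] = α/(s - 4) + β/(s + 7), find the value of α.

Cover-up at s = 4: α = 9/(4 + 7) = 9/11


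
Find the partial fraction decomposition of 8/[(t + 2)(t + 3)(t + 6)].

Using cover-up method: P = 2, Q = -8/3, R = 2/3
Result: 2/(t + 2) - (8/3)/(t + 3) + (2/3)/(t + 6)


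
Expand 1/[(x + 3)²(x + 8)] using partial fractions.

Cover-up at x=-8: R = 1/(-8 + 3)² = 1/25. Cover-up at x=-3: Q = 1/(-3 + 8) = 1/5. Comparing x² coeff: P = -R = -1/25
Result: (-1/25)/(x + 3) + (1/5)/(x + 3)² + (1/25)/(x + 8)


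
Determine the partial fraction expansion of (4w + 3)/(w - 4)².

(4w + 3) = α(w - 4) + β. At w = 4: β = 4·4 + 3 = 19. Coeff of w: α = 4
Result: 4/(w - 4) + 19/(w - 4)²


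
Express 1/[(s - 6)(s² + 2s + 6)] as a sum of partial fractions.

Cover-up at s = 6: α = 1/(6² + 2·6 + 6) = 1/54. Then β = -α = -1/54, γ = -α·(2 + 6) = -4/27
Result: (1/54)/(s - 6) - ((1/54)s + 4/27)/(s² + 2s + 6)


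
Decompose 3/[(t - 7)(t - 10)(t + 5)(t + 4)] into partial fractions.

Using Heaviside cover-up: (-1/132)/(t - 7) + (1/210)/(t - 10) - (1/60)/(t + 5) + (3/154)/(t + 4)


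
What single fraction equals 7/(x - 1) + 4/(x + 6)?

Common denominator (x - 1)(x + 6). Numerator: 7(x + 6) + 4(x - 1) = (7x + 42) + (4x - 4) = 11x + 38
Result: (11x + 38)/[(x - 1)(x + 6)]


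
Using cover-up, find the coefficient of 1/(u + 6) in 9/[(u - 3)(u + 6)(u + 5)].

Cover (u + 6), set u=-6: 9/[(-6 - 3)(-6 + 5)] = 1


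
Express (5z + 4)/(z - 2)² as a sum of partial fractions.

(5z + 4) = P(z - 2) + Q. At z = 2: Q = 5·2 + 4 = 14. Coeff of z: P = 5
Result: 5/(z - 2) + 14/(z - 2)²


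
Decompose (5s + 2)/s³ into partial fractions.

(5s + 2) = αs² + βs + γ. At s = 0: γ = 5·0 + 2 = 2. Coefficients: α = 0, β = 5
Result: 5/s² + 2/s³


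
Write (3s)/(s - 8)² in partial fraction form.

(3s) = A(s - 8) + B. At s = 8: B = 3·8 + 0 = 24. Coeff of s: A = 3
Result: 3/(s - 8) + 24/(s - 8)²


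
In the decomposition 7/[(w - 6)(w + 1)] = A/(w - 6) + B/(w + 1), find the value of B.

Cover-up at w = -1: B = 7/(-1 - 6) = -7/7 = -1


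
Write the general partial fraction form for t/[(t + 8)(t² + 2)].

Linear + irreducible quadratic: α/(t + 8) + (βt + γ)/(t² + 2)


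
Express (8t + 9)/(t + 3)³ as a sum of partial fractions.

(8t + 9) = A(t + 3)² + B(t + 3) + C. At t = -3: C = 8·(-3) + 9 = -15. Coefficients: A = 0, B = 8
Result: 8/(t + 3)² - 15/(t + 3)³


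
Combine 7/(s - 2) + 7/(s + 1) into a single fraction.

Common denominator (s - 2)(s + 1). Numerator: 7(s + 1) + 7(s - 2) = (7s + 7) + (7s - 14) = 14s - 7
Result: (14s - 7)/[(s - 2)(s + 1)]


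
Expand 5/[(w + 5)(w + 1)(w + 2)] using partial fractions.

Using cover-up method: A = 5/12, B = 5/4, C = -5/3
Result: (5/12)/(w + 5) + (5/4)/(w + 1) - (5/3)/(w + 2)


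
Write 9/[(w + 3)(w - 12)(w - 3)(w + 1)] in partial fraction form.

Using Heaviside cover-up: (-1/20)/(w + 3) + (1/195)/(w - 12) - (1/24)/(w - 3) + (9/104)/(w + 1)


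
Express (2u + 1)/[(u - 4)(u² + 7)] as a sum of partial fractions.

At u=4: A = (2·4 + 1)/(4² + 7) = 9/23. B = -A = -9/23, C = 2 - 4·A = 10/23
Result: (9/23)/(u - 4) - ((9/23)u - 10/23)/(u² + 7)


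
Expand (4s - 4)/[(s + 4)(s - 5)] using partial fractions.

At s=-4: α = (4·(-4) - 4)/(-4 - 5) = 20/9. At s=5: β = (4·5 - 4)/(5 + 4) = 16/9
Result: (20/9)/(s + 4) + (16/9)/(s - 5)


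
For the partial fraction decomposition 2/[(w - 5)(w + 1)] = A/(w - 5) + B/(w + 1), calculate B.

Cover-up at w = -1: B = 2/(-1 - 5) = -2/6 = -1/3


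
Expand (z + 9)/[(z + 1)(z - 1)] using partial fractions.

At z=-1: A = (1·(-1) + 9)/(-1 - 1) = -4. At z=1: B = (1·1 + 9)/(1 + 1) = 5
Result: -4/(z + 1) + 5/(z - 1)


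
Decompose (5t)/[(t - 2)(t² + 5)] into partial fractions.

At t=2: A = (5·2 + 0)/(2² + 5) = 10/9. B = -A = -10/9, C = 5 - 2·A = 25/9
Result: (10/9)/(t - 2) - ((10/9)t - 25/9)/(t² + 5)


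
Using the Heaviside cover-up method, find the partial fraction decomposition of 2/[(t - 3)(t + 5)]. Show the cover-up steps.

Cover (t - 3): set t=3, get α = 2/(3 + 5) = 1/4. Cover (t + 5): set t=-5, get β = 2/(-5 - 3) = -1/4.
Result: (1/4)/(t - 3) - (1/4)/(t + 5)


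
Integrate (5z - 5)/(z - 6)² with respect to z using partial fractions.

Decompose: P = 5, Q = 5·6 - 5 = 25, so (5z - 5)/(z - 6)² = 5/(z - 6) + 25/(z - 6)². Integrate: ∫ P/(z - 6) dz = 5 ln|(z - 6)|; ∫ Q/(z - 6)² dz = -25/(z - 6). Sum: 5 ln|(z - 6)| - 25/(z - 6) + C


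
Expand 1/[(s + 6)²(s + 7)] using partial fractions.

Cover-up at s=-7: C = 1/(-7 + 6)² = 1. Cover-up at s=-6: B = 1/(-6 + 7) = 1. Comparing s² coeff: A = -C = -1
Result: -1/(s + 6) + 1/(s + 6)² + 1/(s + 7)


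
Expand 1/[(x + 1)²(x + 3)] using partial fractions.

Cover-up at x=-3: γ = 1/(-3 + 1)² = 1/4. Cover-up at x=-1: β = 1/(-1 + 3) = 1/2. Comparing x² coeff: α = -γ = -1/4
Result: (-1/4)/(x + 1) + (1/2)/(x + 1)² + (1/4)/(x + 3)


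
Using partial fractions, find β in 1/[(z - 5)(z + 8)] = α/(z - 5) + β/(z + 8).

Cover-up at z = -8: β = 1/(-8 - 5) = -1/13


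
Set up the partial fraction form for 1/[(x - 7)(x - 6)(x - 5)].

Three distinct linear factors: A/(x - 7) + B/(x - 6) + C/(x - 5)


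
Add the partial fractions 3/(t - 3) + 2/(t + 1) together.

Common denominator (t - 3)(t + 1). Numerator: 3(t + 1) + 2(t - 3) = (3t + 3) + (2t - 6) = 5t - 3
Result: (5t - 3)/[(t - 3)(t + 1)]


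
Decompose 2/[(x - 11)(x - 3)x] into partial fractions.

Using cover-up method: A = 1/44, B = -1/12, C = 2/33
Result: (1/44)/(x - 11) - (1/12)/(x - 3) + (2/33)/x


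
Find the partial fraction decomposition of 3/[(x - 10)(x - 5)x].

Using cover-up method: α = 3/50, β = -3/25, γ = 3/50
Result: (3/50)/(x - 10) - (3/25)/(x - 5) + (3/50)/x


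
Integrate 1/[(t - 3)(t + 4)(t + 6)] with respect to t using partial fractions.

Cover-up: P = 1/63, Q = -1/14, R = 1/18. Decomposition: (1/63)/(t - 3) - (1/14)/(t + 4) + (1/18)/(t + 6). Integrate each term: (1/63) ln|(t - 3)| - (1/14) ln|(t + 4)| + (1/18) ln|(t + 6)| + C


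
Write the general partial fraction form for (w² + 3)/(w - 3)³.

Repeated linear factor (power 3): P/(w - 3) + Q/(w - 3)² + R/(w - 3)³


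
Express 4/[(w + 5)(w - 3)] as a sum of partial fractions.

4/(w + 5)(w - 3) = A/(w + 5) + B/(w - 3). A = 4/(-5 - 3) = -1/2, B = 4/(3 + 5) = 1/2
Result: (-1/2)/(w + 5) + (1/2)/(w - 3)


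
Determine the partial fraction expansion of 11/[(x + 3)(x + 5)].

11/(x + 3)(x + 5) = A/(x + 3) + B/(x + 5). A = 11/(-3 + 5) = 11/2, B = 11/(-5 + 3) = -11/2
Result: (11/2)/(x + 3) - (11/2)/(x + 5)


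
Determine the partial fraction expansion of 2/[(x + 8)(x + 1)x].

Using cover-up method: P = 1/28, Q = -2/7, R = 1/4
Result: (1/28)/(x + 8) - (2/7)/(x + 1) + (1/4)/x


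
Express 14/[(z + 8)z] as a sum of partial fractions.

14/(z + 8)z = A/(z + 8) + B/z. A = 14/(-8 - 0) = -7/4, B = 14/(0 + 8) = 7/4
Result: (-7/4)/(z + 8) + (7/4)/z


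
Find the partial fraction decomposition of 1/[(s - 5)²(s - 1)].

Cover-up at s=1: γ = 1/(1 - 5)² = 1/16. Cover-up at s=5: β = 1/(5 - 1) = 1/4. Comparing s² coeff: α = -γ = -1/16
Result: (-1/16)/(s - 5) + (1/4)/(s - 5)² + (1/16)/(s - 1)


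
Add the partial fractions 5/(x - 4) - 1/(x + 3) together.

Common denominator (x - 4)(x + 3). Numerator: 5(x + 3) - 1(x - 4) = (5x + 15) - (x - 4) = 4x + 19
Result: (4x + 19)/[(x - 4)(x + 3)]


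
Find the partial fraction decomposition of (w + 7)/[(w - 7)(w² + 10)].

At w=7: P = (1·7 + 7)/(7² + 10) = 14/59. Q = -P = -14/59, R = 1 - 7·P = -39/59
Result: (14/59)/(w - 7) - ((14/59)w + 39/59)/(w² + 10)


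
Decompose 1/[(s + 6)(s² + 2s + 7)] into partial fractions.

Cover-up at s = -6: A = 1/((-6)² + 2·(-6) + 7) = 1/31. Then B = -A = -1/31, C = -A·(2 - 6) = 4/31
Result: (1/31)/(s + 6) - ((1/31)s - 4/31)/(s² + 2s + 7)


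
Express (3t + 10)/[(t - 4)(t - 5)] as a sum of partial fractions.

At t=4: α = (3·4 + 10)/(4 - 5) = -22. At t=5: β = (3·5 + 10)/(5 - 4) = 25
Result: -22/(t - 4) + 25/(t - 5)


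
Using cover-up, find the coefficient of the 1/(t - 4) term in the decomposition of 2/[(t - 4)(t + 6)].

Cover (t - 4), set t=4: 2/((t + 6) at t=4) = 2/(10) = 1/5


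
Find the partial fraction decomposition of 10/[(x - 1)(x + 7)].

10/(x - 1)(x + 7) = P/(x - 1) + Q/(x + 7). P = 10/(1 + 7) = 5/4, Q = 10/(-7 - 1) = -5/4
Result: (5/4)/(x - 1) - (5/4)/(x + 7)


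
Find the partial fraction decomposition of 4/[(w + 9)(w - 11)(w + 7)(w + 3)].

Using Heaviside cover-up: (-1/60)/(w + 9) + (1/1260)/(w - 11) + (1/36)/(w + 7) - (1/84)/(w + 3)


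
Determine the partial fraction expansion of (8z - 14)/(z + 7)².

(8z - 14) = A(z + 7) + B. At z = -7: B = 8·(-7) - 14 = -70. Coeff of z: A = 8
Result: 8/(z + 7) - 70/(z + 7)²


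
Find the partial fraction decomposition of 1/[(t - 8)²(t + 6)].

Cover-up at t=-6: C = 1/(-6 - 8)² = 1/196. Cover-up at t=8: B = 1/(8 + 6) = 1/14. Comparing t² coeff: A = -C = -1/196
Result: (-1/196)/(t - 8) + (1/14)/(t - 8)² + (1/196)/(t + 6)


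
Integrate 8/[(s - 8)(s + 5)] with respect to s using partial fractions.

Decompose: 8/[(s - 8)(s + 5)] = (8/13)/(s - 8) - (8/13)/(s + 5). Integrate each term: (8/13) ln|(s - 8)| - (8/13) ln|(s + 5)| + C


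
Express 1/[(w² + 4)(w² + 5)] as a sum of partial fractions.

Coefficient matching gives A = C = 0, B = 1/(5-4) = 1, D = -B = -1
Result: 1/(w² + 4) - 1/(w² + 5)


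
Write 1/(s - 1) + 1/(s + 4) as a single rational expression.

Common denominator (s - 1)(s + 4). Numerator: 1(s + 4) + 1(s - 1) = (s + 4) + (s - 1) = 2s + 3
Result: (2s + 3)/[(s - 1)(s + 4)]


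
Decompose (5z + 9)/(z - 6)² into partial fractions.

(5z + 9) = A(z - 6) + B. At z = 6: B = 5·6 + 9 = 39. Coeff of z: A = 5
Result: 5/(z - 6) + 39/(z - 6)²


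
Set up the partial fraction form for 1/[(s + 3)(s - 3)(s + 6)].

Three distinct linear factors: α/(s + 3) + β/(s - 3) + γ/(s + 6)


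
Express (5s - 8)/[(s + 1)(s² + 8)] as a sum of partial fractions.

At s=-1: A = (5·(-1) - 8)/((-1)² + 8) = -13/9. B = -A = 13/9, C = 5 - (-1)·A = 32/9
Result: (-13/9)/(s + 1) + ((13/9)s + 32/9)/(s² + 8)


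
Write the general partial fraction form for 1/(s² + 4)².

Repeated quadratic factor: (Ps + Q)/(s² + 4) + (Rs + S)/(s² + 4)²


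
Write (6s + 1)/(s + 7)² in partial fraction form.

(6s + 1) = A(s + 7) + B. At s = -7: B = 6·(-7) + 1 = -41. Coeff of s: A = 6
Result: 6/(s + 7) - 41/(s + 7)²


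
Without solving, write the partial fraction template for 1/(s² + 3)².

Repeated quadratic factor: (αs + β)/(s² + 3) + (γs + δ)/(s² + 3)²


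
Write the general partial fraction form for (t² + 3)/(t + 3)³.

Repeated linear factor (power 3): α/(t + 3) + β/(t + 3)² + γ/(t + 3)³


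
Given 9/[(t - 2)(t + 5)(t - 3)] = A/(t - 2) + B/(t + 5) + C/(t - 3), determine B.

Cover-up at t = -5: B = 9/[(-5 - 2)(-5 - 3)] = 9/[(-7)(-8)] = 9/56


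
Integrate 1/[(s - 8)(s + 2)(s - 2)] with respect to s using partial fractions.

Cover-up: A = 1/60, B = 1/40, C = -1/24. Decomposition: (1/60)/(s - 8) + (1/40)/(s + 2) - (1/24)/(s - 2). Integrate each term: (1/60) ln|(s - 8)| + (1/40) ln|(s + 2)| - (1/24) ln|(s - 2)| + C


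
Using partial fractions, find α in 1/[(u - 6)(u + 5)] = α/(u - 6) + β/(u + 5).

Cover-up at u = 6: α = 1/(6 + 5) = 1/11


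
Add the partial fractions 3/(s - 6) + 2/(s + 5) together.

Common denominator (s - 6)(s + 5). Numerator: 3(s + 5) + 2(s - 6) = (3s + 15) + (2s - 12) = 5s + 3
Result: (5s + 3)/[(s - 6)(s + 5)]


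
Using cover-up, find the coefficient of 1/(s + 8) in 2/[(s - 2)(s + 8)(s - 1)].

Cover (s + 8), set s=-8: 2/[(-8 - 2)(-8 - 1)] = 1/45


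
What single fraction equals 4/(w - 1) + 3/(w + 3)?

Common denominator (w - 1)(w + 3). Numerator: 4(w + 3) + 3(w - 1) = (4w + 12) + (3w - 3) = 7w + 9
Result: (7w + 9)/[(w - 1)(w + 3)]


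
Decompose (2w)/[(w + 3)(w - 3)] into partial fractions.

At w=-3: A = (2·(-3) + 0)/(-3 - 3) = 1. At w=3: B = (2·3 + 0)/(3 + 3) = 1
Result: 1/(w + 3) + 1/(w - 3)


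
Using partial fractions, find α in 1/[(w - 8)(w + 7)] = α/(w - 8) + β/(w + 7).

Cover-up at w = 8: α = 1/(8 + 7) = 1/15


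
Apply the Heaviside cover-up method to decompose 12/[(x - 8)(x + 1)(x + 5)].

Cover (x - 8), x=8: α = 12/[(8 + 1)(8 + 5)] = 4/39. Cover (x + 1), x=-1: β = 12/[(-1 - 8)(-1 + 5)] = -1/3. Cover (x + 5), x=-5: γ = 12/[(-5 - 8)(-5 + 1)] = 3/13.
Result: (4/39)/(x - 8) - (1/3)/(x + 1) + (3/13)/(x + 5)


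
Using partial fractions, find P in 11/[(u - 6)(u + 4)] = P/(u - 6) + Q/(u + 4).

Cover-up at u = 6: P = 11/(6 + 4) = 11/10


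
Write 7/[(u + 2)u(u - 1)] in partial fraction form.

Using cover-up method: α = 7/6, β = -7/2, γ = 7/3
Result: (7/6)/(u + 2) - (7/2)/u + (7/3)/(u - 1)


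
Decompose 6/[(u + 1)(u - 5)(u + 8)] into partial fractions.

Using cover-up method: α = -1/7, β = 1/13, γ = 6/91
Result: (-1/7)/(u + 1) + (1/13)/(u - 5) + (6/91)/(u + 8)


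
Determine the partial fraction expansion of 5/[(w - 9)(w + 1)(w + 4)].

Using cover-up method: A = 1/26, B = -1/6, C = 5/39
Result: (1/26)/(w - 9) - (1/6)/(w + 1) + (5/39)/(w + 4)


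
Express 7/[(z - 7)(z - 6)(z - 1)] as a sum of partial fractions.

Using cover-up method: P = 7/6, Q = -7/5, R = 7/30
Result: (7/6)/(z - 7) - (7/5)/(z - 6) + (7/30)/(z - 1)


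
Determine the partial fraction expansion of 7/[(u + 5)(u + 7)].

7/(u + 5)(u + 7) = A/(u + 5) + B/(u + 7). A = 7/(-5 + 7) = 7/2, B = 7/(-7 + 5) = -7/2
Result: (7/2)/(u + 5) - (7/2)/(u + 7)


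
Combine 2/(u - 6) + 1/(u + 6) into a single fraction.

Common denominator (u - 6)(u + 6). Numerator: 2(u + 6) + 1(u - 6) = (2u + 12) + (u - 6) = 3u + 6
Result: (3u + 6)/[(u - 6)(u + 6)]


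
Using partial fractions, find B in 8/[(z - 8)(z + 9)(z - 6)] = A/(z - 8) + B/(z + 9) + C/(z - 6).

Cover-up at z = -9: B = 8/[(-9 - 8)(-9 - 6)] = 8/[(-17)(-15)] = 8/255


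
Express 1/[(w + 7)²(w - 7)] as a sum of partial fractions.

Cover-up at w=7: R = 1/(7 + 7)² = 1/196. Cover-up at w=-7: Q = 1/(-7 - 7) = -1/14. Comparing w² coeff: P = -R = -1/196
Result: (-1/196)/(w + 7) - (1/14)/(w + 7)² + (1/196)/(w - 7)


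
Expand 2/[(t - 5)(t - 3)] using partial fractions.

2/(t - 5)(t - 3) = α/(t - 5) + β/(t - 3). α = 2/(5 - 3) = 1, β = 2/(3 - 5) = -1
Result: 1/(t - 5) - 1/(t - 3)


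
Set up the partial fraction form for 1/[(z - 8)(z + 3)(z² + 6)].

Two linear + quadratic: A/(z - 8) + B/(z + 3) + (Cz + D)/(z² + 6)


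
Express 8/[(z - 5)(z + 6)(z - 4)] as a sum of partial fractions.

Using cover-up method: A = 8/11, B = 4/55, C = -4/5
Result: (8/11)/(z - 5) + (4/55)/(z + 6) - (4/5)/(z - 4)


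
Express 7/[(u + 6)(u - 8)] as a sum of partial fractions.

7/(u + 6)(u - 8) = P/(u + 6) + Q/(u - 8). P = 7/(-6 - 8) = -1/2, Q = 7/(8 + 6) = 1/2
Result: (-1/2)/(u + 6) + (1/2)/(u - 8)


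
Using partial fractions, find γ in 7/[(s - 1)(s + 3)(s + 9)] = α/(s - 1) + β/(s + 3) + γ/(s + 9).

Cover-up at s = -9: γ = 7/[(-9 - 1)(-9 + 3)] = 7/[(-10)(-6)] = 7/60


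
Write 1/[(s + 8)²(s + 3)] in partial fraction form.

Cover-up at s=-3: R = 1/(-3 + 8)² = 1/25. Cover-up at s=-8: Q = 1/(-8 + 3) = -1/5. Comparing s² coeff: P = -R = -1/25
Result: (-1/25)/(s + 8) - (1/5)/(s + 8)² + (1/25)/(s + 3)


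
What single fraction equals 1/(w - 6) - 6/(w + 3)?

Common denominator (w - 6)(w + 3). Numerator: 1(w + 3) - 6(w - 6) = (w + 3) - (6w - 36) = -5w + 39
Result: (-5w + 39)/[(w - 6)(w + 3)]


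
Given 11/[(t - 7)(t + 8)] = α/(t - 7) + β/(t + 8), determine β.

Cover-up at t = -8: β = 11/(-8 - 7) = -11/15


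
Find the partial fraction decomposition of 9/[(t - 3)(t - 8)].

9/(t - 3)(t - 8) = P/(t - 3) + Q/(t - 8). P = 9/(3 - 8) = -9/5, Q = 9/(8 - 3) = 9/5
Result: (-9/5)/(t - 3) + (9/5)/(t - 8)


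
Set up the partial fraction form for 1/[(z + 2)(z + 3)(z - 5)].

Three distinct linear factors: P/(z + 2) + Q/(z + 3) + R/(z - 5)


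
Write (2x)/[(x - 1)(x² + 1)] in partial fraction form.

At x=1: A = (2·1 + 0)/(1² + 1) = 1. B = -A = -1, C = 2 - 1·A = 1
Result: 1/(x - 1) - (x - 1)/(x² + 1)
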